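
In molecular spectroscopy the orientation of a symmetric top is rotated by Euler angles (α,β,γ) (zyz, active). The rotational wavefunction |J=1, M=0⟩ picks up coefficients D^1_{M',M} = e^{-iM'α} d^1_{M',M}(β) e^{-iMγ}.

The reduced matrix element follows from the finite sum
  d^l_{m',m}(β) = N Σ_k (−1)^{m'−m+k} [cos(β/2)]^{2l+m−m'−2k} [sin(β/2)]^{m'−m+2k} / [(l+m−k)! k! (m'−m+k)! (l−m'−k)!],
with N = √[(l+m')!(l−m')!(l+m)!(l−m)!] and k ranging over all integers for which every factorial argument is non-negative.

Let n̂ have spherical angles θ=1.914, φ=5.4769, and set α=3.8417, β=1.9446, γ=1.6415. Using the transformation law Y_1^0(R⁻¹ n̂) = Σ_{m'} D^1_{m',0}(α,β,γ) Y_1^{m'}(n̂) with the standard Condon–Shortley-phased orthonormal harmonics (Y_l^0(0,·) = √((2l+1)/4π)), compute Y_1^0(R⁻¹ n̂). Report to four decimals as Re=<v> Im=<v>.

Re=0.0325 Im=0.0000

Need the full column D^1_{m',0} for m'=−1..1 at α=3.8417, β=1.9446, γ=1.6415.
cos(β/2)=0.563401, sin(β/2)=0.826184
d^1_{-1,0}: single k=1 term ⇒ +0.658278;  D = -0.503433-0.424128i
d^1_{0,0}: k∈[0..1] ⇒ +0.317420 -0.682580 = -0.365159;  D = -0.365159+0.000000i
d^1_{1,0}: single k=0 term ⇒ -0.658278;  D = +0.503433-0.424128i
Y_1^{m'}(θ=1.914,φ=5.4769) and Σ D·Y over m':
  (-0.5034-0.4241i)·(+0.2252+0.2348i)  (-0.3652+0.0000i)·(-0.1644+0.0000i)  (+0.5034-0.4241i)·(-0.2252+0.2348i)
Y_1^0(R⁻¹ n̂) = +0.032471+0.000000i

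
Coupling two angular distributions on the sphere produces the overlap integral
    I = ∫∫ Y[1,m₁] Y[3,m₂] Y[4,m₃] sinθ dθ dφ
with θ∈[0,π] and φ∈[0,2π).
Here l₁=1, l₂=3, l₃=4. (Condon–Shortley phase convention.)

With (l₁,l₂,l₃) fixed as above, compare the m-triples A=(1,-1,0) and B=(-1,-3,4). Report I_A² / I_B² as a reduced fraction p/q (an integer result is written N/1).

3/14

Same 1,3,4: normalisation and zero-m 3j drop out of the ratio.
A: Δ: 0! 2! 6! / 9! → 1/252; sum: t=0:+1/96 = 1/96; 3j²(1 3 4; 1 -1 0) = Δ·Π!·Σ² = 1/42  (sign +1)
B: Δ: 0! 2! 6! / 9! → 1/252; sum: t=0:+1/1440 = 1/1440; 3j²(1 3 4; -1 -3 4) = Δ·Π!·Σ² = 1/9  (sign +1)
I_A²/I_B² = (1/42)/(1/9) = 3/14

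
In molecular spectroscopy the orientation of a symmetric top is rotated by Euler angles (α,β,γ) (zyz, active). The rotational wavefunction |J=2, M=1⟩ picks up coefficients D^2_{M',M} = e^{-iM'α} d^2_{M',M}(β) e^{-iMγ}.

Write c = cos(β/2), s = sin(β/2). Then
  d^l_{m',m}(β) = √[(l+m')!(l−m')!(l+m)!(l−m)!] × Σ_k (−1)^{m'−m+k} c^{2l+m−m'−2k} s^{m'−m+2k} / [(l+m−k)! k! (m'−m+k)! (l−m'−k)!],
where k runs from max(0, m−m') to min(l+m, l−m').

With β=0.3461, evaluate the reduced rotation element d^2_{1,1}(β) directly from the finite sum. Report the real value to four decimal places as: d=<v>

d=0.8553

d^2_{1,1}(β=0.3461) via the finite sum:
c=cos(0.346100/2)=0.985064, s=sin(0.346100/2)=0.172188; N=√[6·1·6·1]=6.000000
k: max(0,(1)−(1))=0 … min(2+(1),2−(1))=1
  k=0: (−1)^0·6.0000/(6)·0.9851^4·0.1722^0 = +0.941582
  k=1: (−1)^1·6.0000/(2)·0.9851^2·0.1722^2 = -0.086309
d^2_{1,1}(0.3461) = +0.941582 -0.086309 = +0.855273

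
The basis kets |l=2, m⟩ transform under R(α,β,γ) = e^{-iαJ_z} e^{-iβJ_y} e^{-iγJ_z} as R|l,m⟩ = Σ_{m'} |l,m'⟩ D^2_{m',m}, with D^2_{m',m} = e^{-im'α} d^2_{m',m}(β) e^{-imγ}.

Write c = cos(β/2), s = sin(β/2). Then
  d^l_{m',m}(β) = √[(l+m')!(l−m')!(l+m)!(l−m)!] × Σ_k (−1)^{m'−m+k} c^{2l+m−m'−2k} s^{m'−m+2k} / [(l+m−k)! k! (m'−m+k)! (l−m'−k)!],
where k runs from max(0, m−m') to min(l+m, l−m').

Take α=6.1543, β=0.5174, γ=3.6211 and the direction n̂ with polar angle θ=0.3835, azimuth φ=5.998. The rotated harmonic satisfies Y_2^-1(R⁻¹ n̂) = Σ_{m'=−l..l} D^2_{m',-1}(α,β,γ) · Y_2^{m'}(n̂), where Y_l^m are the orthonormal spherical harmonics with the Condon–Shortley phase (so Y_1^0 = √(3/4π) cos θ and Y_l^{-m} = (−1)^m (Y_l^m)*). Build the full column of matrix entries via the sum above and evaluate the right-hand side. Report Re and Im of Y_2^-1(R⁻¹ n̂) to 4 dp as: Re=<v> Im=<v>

Need the full column D^2_{m',-1} for m'=−2..2 at α=6.1543, β=0.5174, γ=3.6211.
cos(β/2)=0.966723, sin(β/2)=0.255824
d^2_{-2,-1}: single k=1 term ⇒ +0.462251;  D = -0.450934-0.101660i
d^2_{-1,-1}: k∈[0..1] ⇒ +0.873391 -0.183488 = +0.689903;  D = -0.647929-0.236969i
d^2_{0,-1}: k∈[0..1] ⇒ -0.566140 +0.039646 = -0.526493;  D = +0.467117+0.242894i
d^2_{1,-1}: k∈[0..1] ⇒ +0.183488 -0.004283 = +0.179205;  D = -0.147050-0.102425i
d^2_{2,-1}: single k=0 term ⇒ -0.032371;  D = +0.023964+0.021762i
Y_2^{m'}(θ=0.3835,φ=5.998) and Σ D·Y over m':
  (-0.4509-0.1017i)·(+0.0455+0.0292i)  (-0.6479-0.2370i)·(+0.2572+0.0754i)  (+0.4671+0.2429i)·(+0.4983+0.0000i)  (-0.1470-0.1024i)·(-0.2572+0.0754i)  (+0.0240+0.0218i)·(+0.0455-0.0292i)
Y_2^-1(R⁻¹ n̂) = +0.113691+0.008970i

Re=0.1137 Im=0.0090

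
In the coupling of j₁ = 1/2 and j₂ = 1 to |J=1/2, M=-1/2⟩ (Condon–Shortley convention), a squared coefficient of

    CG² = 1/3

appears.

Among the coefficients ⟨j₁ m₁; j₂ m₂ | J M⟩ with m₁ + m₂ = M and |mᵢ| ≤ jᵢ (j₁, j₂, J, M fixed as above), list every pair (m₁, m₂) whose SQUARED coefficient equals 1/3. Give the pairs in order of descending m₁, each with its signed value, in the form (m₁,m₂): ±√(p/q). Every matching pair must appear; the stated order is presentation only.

(-1/2,0): −√(1/3)

Admissible pairs with m₁+m₂ = M = -1/2: (-1/2,0), (1/2,-1)
  (m₁,m₂)=(1/2,-1): CG² = 2/3, CG = +√(2/3)
  (m₁,m₂)=(-1/2,0): CG² = 1/3, CG = −√(1/3)   ← matches the target
Pairs with CG² = 1/3: (-1/2,0): −√(1/3)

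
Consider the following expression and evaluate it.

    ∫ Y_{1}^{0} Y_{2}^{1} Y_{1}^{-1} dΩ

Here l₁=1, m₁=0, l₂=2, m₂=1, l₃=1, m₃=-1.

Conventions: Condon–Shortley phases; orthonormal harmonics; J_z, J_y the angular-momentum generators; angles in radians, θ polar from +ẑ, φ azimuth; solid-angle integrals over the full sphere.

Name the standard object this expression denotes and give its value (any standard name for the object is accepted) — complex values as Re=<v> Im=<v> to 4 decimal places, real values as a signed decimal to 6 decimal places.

Gaunt coefficient, -0.218510

This is a Gaunt coefficient — the integral of a triple product of spherical harmonics over the sphere.
Rules hold: Σm=0, L=4 even, 1≤1≤3.
N = 3·5·3 = 45
Δ = 2!·0!·2!/5! = 1/30
Racah Σ t=1..1: t=1:−1/1 = -1/1
⇒ 3j(1 2 1; 0 0 0)² = 2/15, sgn +1
Racah Σ t=1..1: t=1:−1/2 = -1/2
⇒ 3j(1 2 1; 0 1 -1)² = 1/10, sgn -1
4πI² = N·(3j₀)²·(3jₘ)² = 3/5
I = -1·√(0.6/4π) = -0.21850969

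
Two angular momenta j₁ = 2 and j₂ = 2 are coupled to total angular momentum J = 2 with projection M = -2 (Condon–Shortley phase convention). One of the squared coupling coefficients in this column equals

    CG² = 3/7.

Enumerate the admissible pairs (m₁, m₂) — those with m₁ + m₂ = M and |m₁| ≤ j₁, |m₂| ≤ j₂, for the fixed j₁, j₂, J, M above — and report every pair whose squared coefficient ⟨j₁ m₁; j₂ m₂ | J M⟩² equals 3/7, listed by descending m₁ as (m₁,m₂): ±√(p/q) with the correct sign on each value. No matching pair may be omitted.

(-1,-1): −√(3/7)

Admissible pairs with m₁+m₂ = M = -2: (-2,0), (-1,-1), (0,-2)
  (m₁,m₂)=(0,-2): CG² = 2/7, CG = +√(2/7)
  (m₁,m₂)=(-1,-1): CG² = 3/7, CG = −√(3/7)   ← matches the target
  (m₁,m₂)=(-2,0): CG² = 2/7, CG = +√(2/7)
Pairs with CG² = 3/7: (-1,-1): −√(3/7)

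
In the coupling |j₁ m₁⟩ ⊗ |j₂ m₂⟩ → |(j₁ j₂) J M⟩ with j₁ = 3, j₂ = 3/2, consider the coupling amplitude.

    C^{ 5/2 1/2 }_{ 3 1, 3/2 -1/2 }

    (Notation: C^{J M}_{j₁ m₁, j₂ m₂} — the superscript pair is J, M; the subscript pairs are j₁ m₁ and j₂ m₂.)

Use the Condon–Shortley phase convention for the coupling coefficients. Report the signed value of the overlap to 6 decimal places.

triangle: 2!*4!*1!/8! = 48/40320
(j±m)!: 4!*2!*1!*2!*3!*2! = 1152
prefactor² = (2J+1)*Δ*N² = 288/35
  k=0: +1/(0!*2!*2!*1!*2!*0!) = 1/8
  k=1: −1/(1!*1!*1!*0!*3!*1!) = -1/6
Σ = -1/24  ⇒  CG² = 288/35*(-1/24)² = 1/70
CG = −√(1/70) = -0.119523

-0.119523  (= −√(1/70))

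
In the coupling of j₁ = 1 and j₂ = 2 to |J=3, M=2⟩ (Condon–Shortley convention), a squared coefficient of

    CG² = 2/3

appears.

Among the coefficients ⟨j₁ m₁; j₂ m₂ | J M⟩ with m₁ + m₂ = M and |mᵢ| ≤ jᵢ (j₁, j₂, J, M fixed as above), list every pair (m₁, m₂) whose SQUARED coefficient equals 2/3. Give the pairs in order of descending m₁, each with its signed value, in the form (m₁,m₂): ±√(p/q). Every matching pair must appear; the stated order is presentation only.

Admissible pairs with m₁+m₂ = M = 2: (0,2), (1,1)
  (m₁,m₂)=(1,1): CG² = 2/3, CG = +√(2/3)   ← matches the target
  (m₁,m₂)=(0,2): CG² = 1/3, CG = +√(1/3)
Pairs with CG² = 2/3: (1,1): +√(2/3)

(1,1): +√(2/3)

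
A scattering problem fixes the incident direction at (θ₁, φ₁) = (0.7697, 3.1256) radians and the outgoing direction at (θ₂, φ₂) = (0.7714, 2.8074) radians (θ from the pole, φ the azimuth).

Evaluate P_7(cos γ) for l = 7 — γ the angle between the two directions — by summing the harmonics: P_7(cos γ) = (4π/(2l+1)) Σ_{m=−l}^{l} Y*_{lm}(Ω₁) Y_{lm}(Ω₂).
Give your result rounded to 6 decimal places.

Addition theorem: P_7(cos γ) = (4π/15) Σ_m Y*_{lm}(Ω₁) Y_{lm}(Ω₂), m = −7…7:
  [-7]  conj(Y_{7,-7})(Ω₁) = -0.03928 + 0.00442j ; Y_{7,-7}(Ω₂) = 0.02782 - 0.02877j ; Δ = -0.00097 + 0.00125j
  [-6]  conj(Y_{7,-6})(Ω₁) = 0.15192 - 0.01462j ; Y_{7,-6}(Ω₂) = -0.06480 + 0.13968j ; Δ = -0.00780 + 0.02217j
  [-5]  conj(Y_{7,-5})(Ω₁) = -0.34054 + 0.02729j ; Y_{7,-5}(Ω₂) = 0.03433 - 0.34158j ; Δ = -0.00237 + 0.11726j
  [-4]  conj(Y_{7,-4})(Ω₁) = 0.45691 - 0.02927j ; Y_{7,-4}(Ω₂) = 0.10611 + 0.44509j ; Δ = 0.06151 + 0.20026j
  [-3]  conj(Y_{7,-3})(Ω₁) = -0.26048 + 0.01251j ; Y_{7,-3}(Ω₂) = -0.13829 - 0.21660j ; Δ = 0.03873 + 0.05469j
  [-2]  conj(Y_{7,-2})(Ω₁) = -0.20106 + 0.00643j ; Y_{7,-2}(Ω₂) = -0.16088 - 0.12703j ; Δ = 0.03316 + 0.02451j
  [-1]  conj(Y_{7,-1})(Ω₁) = 0.36388 - 0.00582j ; Y_{7,-1}(Ω₂) = 0.34200 + 0.11875j ; Δ = 0.12514 + 0.04122j
  [+0]  conj(Y_{7,0})(Ω₁) = 0.09717 + 0.00000j ; Y_{7,0}(Ω₂) = 0.10179 + 0.00000j ; Δ = 0.00989 + 0.00000j
  [+1]  conj(Y_{7,1})(Ω₁) = -0.36388 - 0.00582j ; Y_{7,1}(Ω₂) = -0.34200 + 0.11875j ; Δ = 0.12514 - 0.04122j
  [+2]  conj(Y_{7,2})(Ω₁) = -0.20106 - 0.00643j ; Y_{7,2}(Ω₂) = -0.16088 + 0.12703j ; Δ = 0.03316 - 0.02451j
  [+3]  conj(Y_{7,3})(Ω₁) = 0.26048 + 0.01251j ; Y_{7,3}(Ω₂) = 0.13829 - 0.21660j ; Δ = 0.03873 - 0.05469j
  [+4]  conj(Y_{7,4})(Ω₁) = 0.45691 + 0.02927j ; Y_{7,4}(Ω₂) = 0.10611 - 0.44509j ; Δ = 0.06151 - 0.20026j
  [+5]  conj(Y_{7,5})(Ω₁) = 0.34054 + 0.02729j ; Y_{7,5}(Ω₂) = -0.03433 - 0.34158j ; Δ = -0.00237 - 0.11726j
  [+6]  conj(Y_{7,6})(Ω₁) = 0.15192 + 0.01462j ; Y_{7,6}(Ω₂) = -0.06480 - 0.13968j ; Δ = -0.00780 - 0.02217j
  [+7]  conj(Y_{7,7})(Ω₁) = 0.03928 + 0.00442j ; Y_{7,7}(Ω₂) = -0.02782 - 0.02877j ; Δ = -0.00097 - 0.00125j
Accumulated sum 0.50469 - 0.00000j; after 4π/(2l+1) scaling, 0.42281 - 0.00000j ⇒ P_7 = 0.422812

0.422812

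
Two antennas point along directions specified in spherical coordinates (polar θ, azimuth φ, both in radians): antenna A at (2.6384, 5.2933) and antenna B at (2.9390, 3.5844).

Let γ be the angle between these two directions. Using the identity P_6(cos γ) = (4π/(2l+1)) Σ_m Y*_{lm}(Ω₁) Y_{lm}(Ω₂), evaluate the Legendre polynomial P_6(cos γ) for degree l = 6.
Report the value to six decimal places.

Term-by-term m-sum for l=6 (normalisation 4π/13 = 0.966644):
  m=-6: (+0.005719+0.002048i) × (-0.000028-0.000015i) = -0.000000-0.000000i  (running Σ = -0.000000-0.000000i)
  m=-5: (-0.008977-0.037160i) × (-0.000324-0.000433i) = -0.000013+0.000016i  (running Σ = -0.000013+0.000016i)
  m=-4: (-0.098168+0.104777i) × (-0.001112-0.005476i) = +0.000683+0.000421i  (running Σ = +0.000670+0.000437i)
  m=-3: (+0.343107+0.059581i) × (+0.009424-0.038119i) = +0.005505-0.012517i  (running Σ = +0.006174-0.012081i)
  m=-2: (-0.199460-0.460208i) × (+0.117743-0.144069i) = -0.089787-0.025450i  (running Σ = -0.083613-0.037531i)
  m=-1: (-0.134958+0.205580i) × (+0.483972-0.229507i) = -0.018134+0.130469i  (running Σ = -0.101746+0.092938i)
  m=0: (-0.351612-0.000000i) × (+0.623150+0.000000i) = -0.219107-0.000000i  (running Σ = -0.320854+0.092938i)
  m=1: (+0.134958+0.205580i) × (-0.483972-0.229507i) = -0.018134-0.130469i  (running Σ = -0.338987-0.037531i)
  m=2: (-0.199460+0.460208i) × (+0.117743+0.144069i) = -0.089787+0.025450i  (running Σ = -0.428774-0.012081i)
  m=3: (-0.343107+0.059581i) × (-0.009424-0.038119i) = +0.005505+0.012517i  (running Σ = -0.423269+0.000437i)
  m=4: (-0.098168-0.104777i) × (-0.001112+0.005476i) = +0.000683-0.000421i  (running Σ = -0.422586+0.000016i)
  m=5: (+0.008977-0.037160i) × (+0.000324-0.000433i) = -0.000013-0.000016i  (running Σ = -0.422600-0.000000i)
  m=6: (+0.005719-0.002048i) × (-0.000028+0.000015i) = -0.000000+0.000000i  (running Σ = -0.422600-0.000000i)
Σ over m = -0.422600-0.000000i; ×(4π/13) → -0.408503-0.000000i. Real part: -0.408503

-0.408503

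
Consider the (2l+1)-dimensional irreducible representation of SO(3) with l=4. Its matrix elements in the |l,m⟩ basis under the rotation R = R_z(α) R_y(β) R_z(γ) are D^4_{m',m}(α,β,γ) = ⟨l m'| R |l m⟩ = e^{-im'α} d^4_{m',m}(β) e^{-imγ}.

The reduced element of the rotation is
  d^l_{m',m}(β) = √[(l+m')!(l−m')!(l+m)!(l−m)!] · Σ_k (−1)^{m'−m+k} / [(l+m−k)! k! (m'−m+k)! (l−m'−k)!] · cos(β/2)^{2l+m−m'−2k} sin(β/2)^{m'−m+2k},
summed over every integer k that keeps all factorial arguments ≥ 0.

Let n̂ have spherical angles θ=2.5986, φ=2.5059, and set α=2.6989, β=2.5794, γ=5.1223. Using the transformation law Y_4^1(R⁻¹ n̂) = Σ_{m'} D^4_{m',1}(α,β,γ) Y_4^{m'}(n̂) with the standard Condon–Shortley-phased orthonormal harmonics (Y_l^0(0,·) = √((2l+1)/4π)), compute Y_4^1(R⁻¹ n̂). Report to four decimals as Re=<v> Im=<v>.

Need the full column D^4_{m',1} for m'=−4..4 at α=2.6989, β=2.5794, γ=5.1223.
cos(β/2)=0.277409, sin(β/2)=0.960752
d^4_{-4,1}: single k=5 term ⇒ +0.130771;  D = +0.107195-0.074902i
d^4_{-3,1}: k∈[4..5] ⇒ +0.066749 -0.480374 = -0.413624;  D = +0.407857-0.068833i
d^4_{-2,1}: k∈[3..5] ⇒ +0.020604 -0.370702 +0.889274 = +0.539176;  D = +0.518844+0.146671i
d^4_{-1,1}: k∈[2..5] ⇒ +0.004207 -0.151373 +0.907821 -0.725922 = +0.034732;  D = -0.026153-0.022855i
d^4_{0,1}: k∈[1..4] ⇒ +0.000543 -0.039093 +0.468905 -0.937377 = -0.507023;  D = -0.202063-0.465019i
d^4_{1,1}: k∈[0..3] ⇒ +0.000035 -0.006310 +0.151373 -0.605214 = -0.460116;  D = -0.015081+0.459869i
d^4_{2,1}: k∈[0..2] ⇒ -0.000515 +0.030906 -0.247135 = -0.216744;  D = +0.099217-0.192702i
d^4_{3,1}: k∈[0..1] ⇒ +0.003339 -0.066749 = -0.063410;  D = -0.050379+0.038508i
d^4_{4,1}: single k=0 term ⇒ -0.010903;  D = +0.010663-0.002272i
Y_4^{m'}(θ=2.5986,φ=2.5059) and Σ D·Y over m':
  (+0.1072-0.0749i)·(-0.0261+0.0178i)  (+0.4079-0.0688i)·(-0.0488+0.1396i)  (+0.5188+0.1467i)·(+0.1088+0.3525i)  (-0.0262-0.0229i)·(+0.3589+0.2648i)  (-0.2021-0.4650i)·(-0.0195+0.0000i)  (-0.0151+0.4599i)·(-0.3589+0.2648i)  (+0.0992-0.1927i)·(+0.1088-0.3525i)  (-0.0504+0.0385i)·(+0.0488+0.1396i)  (+0.0107-0.0023i)·(-0.0261-0.0178i)
Y_4^1(R⁻¹ n̂) = -0.188042+0.026684i

Re=-0.1880 Im=0.0267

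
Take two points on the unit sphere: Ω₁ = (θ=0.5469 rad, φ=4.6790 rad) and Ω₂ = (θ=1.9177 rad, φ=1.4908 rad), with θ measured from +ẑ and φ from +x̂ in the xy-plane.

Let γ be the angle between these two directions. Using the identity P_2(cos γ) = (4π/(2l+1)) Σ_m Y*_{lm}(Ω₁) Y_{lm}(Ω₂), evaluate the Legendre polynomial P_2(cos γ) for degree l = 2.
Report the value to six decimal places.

0.410096

Summing Y*_{l m}(θ₁,φ₁)·Y_{l m}(θ₂,φ₂) over m ∈ [−2, 2]; prefactor 4π/(2·2+1) = 2.513274:
  m=-2: Y*=(-0.104233, 0.006971)  Y=(-0.337261, -0.054424)  product (0.035533, 0.003322)
  m=-1: Y*=(-0.011456, -0.342966)  Y=(-0.019739, 0.246220)  product (0.084671, 0.003949)
  m=+0: Y*=(0.374896, -0.000000)  Y=(-0.206022, 0.000000)  product (-0.077237, 0.000000)
  m=+1: Y*=(0.011456, -0.342966)  Y=(0.019739, 0.246220)  product (0.084671, -0.003949)
  m=+2: Y*=(-0.104233, -0.006971)  Y=(-0.337261, 0.054424)  product (0.035533, -0.003322)
Accumulated sum (0.163172, 0.000000); after 4π/(2l+1) scaling, (0.410096, 0.000000) ⇒ P_2 = 0.410096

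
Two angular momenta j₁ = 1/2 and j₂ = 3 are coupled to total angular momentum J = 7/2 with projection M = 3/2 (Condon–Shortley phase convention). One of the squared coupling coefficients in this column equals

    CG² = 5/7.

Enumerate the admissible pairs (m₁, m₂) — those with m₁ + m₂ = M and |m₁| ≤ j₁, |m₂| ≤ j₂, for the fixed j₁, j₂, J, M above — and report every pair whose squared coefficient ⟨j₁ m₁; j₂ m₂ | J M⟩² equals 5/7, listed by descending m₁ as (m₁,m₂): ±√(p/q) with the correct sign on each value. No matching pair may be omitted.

(1/2,1): +√(5/7)

Admissible pairs with m₁+m₂ = M = 3/2: (-1/2,2), (1/2,1)
  (m₁,m₂)=(1/2,1): CG² = 5/7, CG = +√(5/7)   ← matches the target
  (m₁,m₂)=(-1/2,2): CG² = 2/7, CG = +√(2/7)
Pairs with CG² = 5/7: (1/2,1): +√(5/7)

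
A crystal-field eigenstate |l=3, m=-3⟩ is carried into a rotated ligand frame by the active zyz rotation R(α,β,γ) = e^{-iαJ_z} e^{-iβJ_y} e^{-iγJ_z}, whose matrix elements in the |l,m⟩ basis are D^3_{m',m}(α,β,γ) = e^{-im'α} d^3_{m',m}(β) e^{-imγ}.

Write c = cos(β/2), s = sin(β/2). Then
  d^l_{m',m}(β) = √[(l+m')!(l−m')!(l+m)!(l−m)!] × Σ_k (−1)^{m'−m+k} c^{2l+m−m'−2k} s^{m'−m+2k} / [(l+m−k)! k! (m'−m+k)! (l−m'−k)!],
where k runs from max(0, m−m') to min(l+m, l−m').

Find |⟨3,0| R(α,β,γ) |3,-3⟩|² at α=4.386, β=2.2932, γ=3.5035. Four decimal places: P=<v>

D^3_{0,-3}(4.3860,2.2932,3.5035) = e^{-i·0·4.3860}·d^3_{0,-3}(2.2932)·e^{-i·-3·3.5035}. Compute d first:
Half-angle: c=0.411588, s=0.911370. N=√(6·6·1·720)=160.996894
The bounds max(0,m−m')=0 and min(l+m,l−m')=0 give 1 term
  k=0: (−1)^3·160.9969/(36)·0.4116^3·0.9114^3 = -0.236042
d^3_{0,-3}(2.2932) = -0.236042
|D^3_{0,-3}|² = |d^3_{0,-3}(β)|² = (-0.236042)² = 0.055716 (the z-rotation phases have unit modulus)

P=0.0557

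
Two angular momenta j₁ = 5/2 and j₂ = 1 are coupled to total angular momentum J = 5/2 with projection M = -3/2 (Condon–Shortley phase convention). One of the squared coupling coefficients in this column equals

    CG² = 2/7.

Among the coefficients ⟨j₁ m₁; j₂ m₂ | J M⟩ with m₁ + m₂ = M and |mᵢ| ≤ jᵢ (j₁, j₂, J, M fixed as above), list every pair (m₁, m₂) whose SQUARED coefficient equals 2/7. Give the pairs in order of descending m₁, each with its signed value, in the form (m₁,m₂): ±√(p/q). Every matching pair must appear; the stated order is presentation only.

Admissible pairs with m₁+m₂ = M = -3/2: (-5/2,1), (-3/2,0), (-1/2,-1)
  (m₁,m₂)=(-1/2,-1): CG² = 16/35, CG = +√(16/35)
  (m₁,m₂)=(-3/2,0): CG² = 9/35, CG = −√(9/35)
  (m₁,m₂)=(-5/2,1): CG² = 2/7, CG = −√(2/7)   ← matches the target
Pairs with CG² = 2/7: (-5/2,1): −√(2/7)

(-5/2,1): −√(2/7)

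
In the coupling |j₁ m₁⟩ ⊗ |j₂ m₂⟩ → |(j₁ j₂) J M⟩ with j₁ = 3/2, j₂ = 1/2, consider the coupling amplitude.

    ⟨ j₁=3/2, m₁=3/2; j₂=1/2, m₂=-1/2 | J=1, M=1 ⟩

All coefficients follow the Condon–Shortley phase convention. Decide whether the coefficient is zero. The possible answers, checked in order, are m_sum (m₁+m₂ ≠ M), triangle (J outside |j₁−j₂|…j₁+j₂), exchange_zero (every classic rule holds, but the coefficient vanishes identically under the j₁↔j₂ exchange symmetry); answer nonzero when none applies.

m-sum: m₁+m₂ = 3/2+(-1/2) = 1, M = 1  ✓
triangle: |j₁−j₂| = 1 ≤ J = 1 ≤ j₁+j₂ = 2  ✓
exchange: j₁≠j₂ or m₁≠m₂ — the exchange symmetry imposes no constraint here
value check: CG = +√(3/4) = +0.866025 ≠ 0

nonzero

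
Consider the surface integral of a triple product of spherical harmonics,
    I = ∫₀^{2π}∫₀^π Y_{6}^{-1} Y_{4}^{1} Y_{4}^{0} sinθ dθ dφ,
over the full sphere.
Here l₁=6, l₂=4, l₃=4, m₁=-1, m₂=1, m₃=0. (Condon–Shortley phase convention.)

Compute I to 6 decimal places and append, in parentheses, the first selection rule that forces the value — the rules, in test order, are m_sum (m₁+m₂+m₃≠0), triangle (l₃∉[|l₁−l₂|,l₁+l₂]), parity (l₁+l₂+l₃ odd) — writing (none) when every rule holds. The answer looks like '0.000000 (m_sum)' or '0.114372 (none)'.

-0.103072 (none)

m-sum 0 ✓  L=14 even ✓  2≤4≤10 ✓
Π(2lᵢ+1) = 13×9×9 = 1053
triangle coeff Δ(6,4,4) = 1/1261260
Σ_t [2,4]: t=2:+1/4608 t=3:−1/1296 t=4:+1/4608 = -7/20736
(3j)²=20/1287 [(6 4 4; 0 0 0)], sign=-1
Σ_t [3,5]: t=3:−1/3456 t=4:+1/1728 t=5:−1/11520 = 7/34560
(3j)²=7/858 [(6 4 4; -1 1 0)], sign=+1
⇒ 4πI² = 210/1573
I = (-1)√(210/1573/(4π)) = -0.10307192
No selection rule forces the value: the integral is nonzero (none).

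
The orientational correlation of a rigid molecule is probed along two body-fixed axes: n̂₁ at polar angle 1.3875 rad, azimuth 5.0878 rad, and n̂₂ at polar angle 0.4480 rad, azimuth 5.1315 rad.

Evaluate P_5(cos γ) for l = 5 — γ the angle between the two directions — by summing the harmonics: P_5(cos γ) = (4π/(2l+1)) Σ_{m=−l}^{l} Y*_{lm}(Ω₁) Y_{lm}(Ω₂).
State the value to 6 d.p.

Addition theorem: P_5(cos γ) = (4π/11) Σ_m Y*_{lm}(Ω₁) Y_{lm}(Ω₂), m = −5…5:
  term(m=-5) = (0.002947, -0.000654)   from Y*(Ω₁)=(0.406690, 0.128598), Y(Ω₂)=(0.006126, -0.003546)
  term(m=-4) = (0.011468, -0.002025)   from Y*(Ω₁)=(0.017277, 0.249445), Y(Ω₂)=(-0.004911, -0.046313)
  term(m=-3) = (-0.040555, 0.005347)   from Y*(Ω₁)=(0.208113, -0.099138), Y(Ω₂)=(-0.168806, -0.054718)
  term(m=-2) = (-0.110326, 0.009667)   from Y*(Ω₁)=(0.196586, 0.183441), Y(Ω₂)=(-0.275466, 0.306222)
  term(m=-1) = (0.084904, -0.003713)   from Y*(Ω₁)=(0.064436, -0.163502), Y(Ω₂)=(0.196792, 0.441726)
  term(m=+0) = (-0.008287, 0.000000)   from Y*(Ω₁)=(0.271659, -0.000000), Y(Ω₂)=(-0.030505, 0.000000)
  term(m=+1) = (0.084904, 0.003713)   from Y*(Ω₁)=(-0.064436, -0.163502), Y(Ω₂)=(-0.196792, 0.441726)
  term(m=+2) = (-0.110326, -0.009667)   from Y*(Ω₁)=(0.196586, -0.183441), Y(Ω₂)=(-0.275466, -0.306222)
  term(m=+3) = (-0.040555, -0.005347)   from Y*(Ω₁)=(-0.208113, -0.099138), Y(Ω₂)=(0.168806, -0.054718)
  term(m=+4) = (0.011468, 0.002025)   from Y*(Ω₁)=(0.017277, -0.249445), Y(Ω₂)=(-0.004911, 0.046313)
  term(m=+5) = (0.002947, 0.000654)   from Y*(Ω₁)=(-0.406690, 0.128598), Y(Ω₂)=(-0.006126, -0.003546)
Accumulated sum (-0.111413, -0.000000); after 4π/(2l+1) scaling, (-0.127278, -0.000000) ⇒ P_5 = -0.127278

-0.127278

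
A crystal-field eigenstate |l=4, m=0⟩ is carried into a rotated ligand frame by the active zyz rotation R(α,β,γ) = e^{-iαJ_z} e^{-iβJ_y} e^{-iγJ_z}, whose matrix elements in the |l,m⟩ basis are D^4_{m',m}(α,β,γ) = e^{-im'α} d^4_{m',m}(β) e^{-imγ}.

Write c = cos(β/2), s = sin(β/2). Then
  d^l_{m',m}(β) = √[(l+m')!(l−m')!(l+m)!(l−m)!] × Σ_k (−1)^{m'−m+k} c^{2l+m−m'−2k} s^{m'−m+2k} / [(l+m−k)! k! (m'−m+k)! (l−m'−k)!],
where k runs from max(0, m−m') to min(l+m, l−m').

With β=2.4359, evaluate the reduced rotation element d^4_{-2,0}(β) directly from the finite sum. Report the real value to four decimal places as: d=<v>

d=0.5080

d^4_{-2,0}(β=2.4359) via the finite sum:
Half-angle: c=0.345570, s=0.938393. N=√(2·720·24·24)=910.735966
k∈{2,3,4} keeps every argument non-negative
  k=2: (−1)^0·910.7360/(96)·0.3456^6·0.9384^2 = +0.014227
  k=3: (−1)^1·910.7360/(36)·0.3456^4·0.9384^4 = -0.279752
  k=4: (−1)^2·910.7360/(96)·0.3456^2·0.9384^6 = +0.773574
d^4_{-2,0}(2.4359) = +0.014227 -0.279752 +0.773574 = +0.508049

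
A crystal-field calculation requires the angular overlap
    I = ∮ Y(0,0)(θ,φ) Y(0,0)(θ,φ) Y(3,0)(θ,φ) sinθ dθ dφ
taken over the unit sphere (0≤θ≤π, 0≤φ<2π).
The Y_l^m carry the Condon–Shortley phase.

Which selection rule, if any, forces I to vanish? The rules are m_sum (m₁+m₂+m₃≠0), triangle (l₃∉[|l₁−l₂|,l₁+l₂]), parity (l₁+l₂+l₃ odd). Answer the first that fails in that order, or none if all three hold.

triangle

m₁+m₂+m₃ = 0 + 0 + 0 = 0  ✓
triangle: need |l₁−l₂| ≤ l₃ ≤ l₁+l₂ = [0,0]; l₃=3 is outside  ✗
parity: l₁+l₂+l₃ = 3 is odd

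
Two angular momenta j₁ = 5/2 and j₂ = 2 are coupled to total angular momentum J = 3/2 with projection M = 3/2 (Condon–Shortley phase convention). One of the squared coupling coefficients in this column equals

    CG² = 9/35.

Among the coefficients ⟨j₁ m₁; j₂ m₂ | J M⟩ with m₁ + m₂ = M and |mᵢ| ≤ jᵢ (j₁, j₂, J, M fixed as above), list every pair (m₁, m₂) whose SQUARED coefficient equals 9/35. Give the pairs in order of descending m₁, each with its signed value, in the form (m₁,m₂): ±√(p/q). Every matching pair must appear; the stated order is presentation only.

Admissible pairs with m₁+m₂ = M = 3/2: (-1/2,2), (1/2,1), (3/2,0), (5/2,-1)
  (m₁,m₂)=(5/2,-1): CG² = 2/7, CG = +√(2/7)
  (m₁,m₂)=(3/2,0): CG² = 12/35, CG = −√(12/35)
  (m₁,m₂)=(1/2,1): CG² = 9/35, CG = +√(9/35)   ← matches the target
  (m₁,m₂)=(-1/2,2): CG² = 4/35, CG = −√(4/35)
Pairs with CG² = 9/35: (1/2,1): +√(9/35)

(1/2,1): +√(9/35)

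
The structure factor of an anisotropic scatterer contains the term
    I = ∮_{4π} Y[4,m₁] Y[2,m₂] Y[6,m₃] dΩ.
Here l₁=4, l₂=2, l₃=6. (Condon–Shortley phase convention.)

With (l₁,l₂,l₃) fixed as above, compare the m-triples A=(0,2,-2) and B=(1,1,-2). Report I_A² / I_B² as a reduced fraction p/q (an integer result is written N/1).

5/16

l's match ⇒ only the (l;m) 3-j factors differ between A and B.
A: triangle coeff Δ(4,2,6) = 1/6435; Σ_t [0,0]: t=0:+1/13824 = 1/13824; (3j)²=14/1287 [(4 2 6; 0 2 -2)], sign=+1
B: triangle coeff Δ(4,2,6) = 1/6435; Σ_t [0,0]: t=0:+1/4320 = 1/4320; (3j)²=224/6435 [(4 2 6; 1 1 -2)], sign=+1
I_A²/I_B² = (14/1287)/(224/6435) = 5/16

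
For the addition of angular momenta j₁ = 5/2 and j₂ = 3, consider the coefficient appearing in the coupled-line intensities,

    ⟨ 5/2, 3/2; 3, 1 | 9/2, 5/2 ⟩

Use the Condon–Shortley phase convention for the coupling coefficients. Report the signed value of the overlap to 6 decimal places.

+0.317821

j₁+j₂−J=1  J+j₁−j₂=4  J−j₁+j₂=5  j₁+j₂+J+1=11
(j₁±m₁, j₂±m₂, J±M) = (4,1,4,2,7,2)
P² = 92160/11
sum k=0..1:
  [0] +1/144 = 1/144
  [1] −1/288 = -1/288
S = 1/288
C² = P²·S² = 10/99 ; C = +0.317821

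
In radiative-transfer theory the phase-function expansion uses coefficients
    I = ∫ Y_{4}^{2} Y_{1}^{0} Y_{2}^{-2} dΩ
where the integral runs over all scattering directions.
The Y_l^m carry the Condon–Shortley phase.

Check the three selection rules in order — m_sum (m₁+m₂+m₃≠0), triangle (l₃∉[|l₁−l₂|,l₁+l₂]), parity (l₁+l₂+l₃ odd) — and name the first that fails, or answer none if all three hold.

Σmᵢ = 0  ✓
l₃∈[|l₁−l₂|,l₁+l₂]=[3,5] required, l₃=2 fails  ✗
Σlᵢ = 7 ⇒ odd

triangle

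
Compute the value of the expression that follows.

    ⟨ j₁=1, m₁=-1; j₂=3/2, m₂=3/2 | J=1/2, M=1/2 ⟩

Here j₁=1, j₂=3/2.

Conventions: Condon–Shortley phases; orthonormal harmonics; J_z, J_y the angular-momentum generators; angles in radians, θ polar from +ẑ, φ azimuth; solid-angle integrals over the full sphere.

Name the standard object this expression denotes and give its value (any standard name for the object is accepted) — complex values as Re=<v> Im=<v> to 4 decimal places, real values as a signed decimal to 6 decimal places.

Clebsch–Gordan coefficient, +√(1/2) ≈ +0.707107

This is a Clebsch–Gordan (vector-coupling) coefficient.
triangle: 2!·0!·1!/4! = 2/24
(j±m)!: 0!·2!·3!·0!·1!·0! = 12
prefactor² = (2J+1)·Δ·N² = 2
  k=2: +1/(2!·0!·0!·1!·0!·0!) = 1/2
Σ = 1/2  ⇒  CG² = 2·(1/2)² = 1/2
CG = +√(1/2) = +0.707107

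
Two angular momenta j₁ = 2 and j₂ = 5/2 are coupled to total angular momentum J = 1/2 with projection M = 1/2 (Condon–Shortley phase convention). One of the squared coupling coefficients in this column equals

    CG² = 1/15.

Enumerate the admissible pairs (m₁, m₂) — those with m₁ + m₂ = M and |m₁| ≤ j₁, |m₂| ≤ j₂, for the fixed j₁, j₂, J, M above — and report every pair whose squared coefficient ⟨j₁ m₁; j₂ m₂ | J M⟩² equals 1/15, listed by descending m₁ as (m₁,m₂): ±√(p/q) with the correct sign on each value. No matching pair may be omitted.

Admissible pairs with m₁+m₂ = M = 1/2: (-2,5/2), (-1,3/2), (0,1/2), (1,-1/2), (2,-3/2)
  (m₁,m₂)=(2,-3/2): CG² = 1/15, CG = +√(1/15)   ← matches the target
  (m₁,m₂)=(1,-1/2): CG² = 2/15, CG = −√(2/15)
  (m₁,m₂)=(0,1/2): CG² = 1/5, CG = +√(1/5)
  (m₁,m₂)=(-1,3/2): CG² = 4/15, CG = −√(4/15)
  (m₁,m₂)=(-2,5/2): CG² = 1/3, CG = +√(1/3)
Pairs with CG² = 1/15: (2,-3/2): +√(1/15)

(2,-3/2): +√(1/15)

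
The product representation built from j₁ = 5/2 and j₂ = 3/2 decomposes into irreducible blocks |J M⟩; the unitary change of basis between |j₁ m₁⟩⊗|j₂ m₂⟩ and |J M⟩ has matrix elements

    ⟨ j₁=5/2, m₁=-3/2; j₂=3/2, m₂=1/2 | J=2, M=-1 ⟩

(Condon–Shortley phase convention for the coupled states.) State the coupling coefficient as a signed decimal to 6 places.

+√(1/42) ≈ +0.154303

j₁+j₂−J=2  J+j₁−j₂=3  J−j₁+j₂=1  j₁+j₂+J+1=7
(j₁±m₁, j₂±m₂, J±M) = (1,4,2,1,1,3)
P² = 24/7
sum k=1..2:
  [1] −1/6 = -1/6
  [2] +1/4 = 1/4
S = 1/12
C² = P²·S² = 1/42 ; C = +0.154303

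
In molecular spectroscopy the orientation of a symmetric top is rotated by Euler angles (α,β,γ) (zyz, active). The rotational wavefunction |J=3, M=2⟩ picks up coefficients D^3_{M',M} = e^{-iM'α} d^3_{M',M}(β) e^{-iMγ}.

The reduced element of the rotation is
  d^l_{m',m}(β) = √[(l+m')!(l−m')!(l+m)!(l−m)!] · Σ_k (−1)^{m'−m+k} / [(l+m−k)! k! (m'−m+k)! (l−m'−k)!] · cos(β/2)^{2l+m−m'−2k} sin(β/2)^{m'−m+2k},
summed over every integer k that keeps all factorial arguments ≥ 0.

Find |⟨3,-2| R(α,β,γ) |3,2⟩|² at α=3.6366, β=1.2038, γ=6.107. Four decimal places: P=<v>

P=0.1000

Split into d^3_{-2,2}(β=1.2038) × two z-phases.
With c≡cos(β/2)=0.824261 and s≡sin(β/2)=0.566210, N=[1·120·120·1]^{1/2}=120.000000
k: max(0,(2)−(-2))=4 … min(3+(2),3−(-2))=5
  k=4: (−1)^0·120.0000/(24)·0.8243^2·0.5662^4 = +0.349147
  k=5: (−1)^1·120.0000/(120)·0.8243^0·0.5662^6 = -0.032951
d^3_{-2,2}(1.2038) = +0.349147 -0.032951 = +0.316197
|D^3_{-2,2}|² = |d^3_{-2,2}(β)|² = (+0.316197)² = 0.099980 (the z-rotation phases have unit modulus)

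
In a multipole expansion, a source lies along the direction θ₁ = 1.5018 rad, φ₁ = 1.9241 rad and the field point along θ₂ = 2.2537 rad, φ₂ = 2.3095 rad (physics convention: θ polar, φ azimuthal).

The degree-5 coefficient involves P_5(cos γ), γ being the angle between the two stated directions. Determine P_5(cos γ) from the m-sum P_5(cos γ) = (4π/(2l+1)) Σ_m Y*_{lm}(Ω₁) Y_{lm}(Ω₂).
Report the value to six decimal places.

-0.319279

Term-by-term m-sum for l=5 (normalisation 4π/11 = 1.142397):
  term(m=-5) = (-0.020853, -0.056046)   from Y*(Ω₁)=(-0.449880, -0.089193), Y(Ω₂)=(0.068365, 0.111026)
  term(m=-4) = (-0.000981, 0.033603)   from Y*(Ω₁)=(0.015729, 0.098985), Y(Ω₂)=(0.329577, 0.062284)
  term(m=-3) = (-0.055269, 0.125580)   from Y*(Ω₁)=(-0.286805, 0.160760), Y(Ω₂)=(0.333388, -0.250987)
  term(m=-2) = (0.010302, -0.010005)   from Y*(Ω₁)=(0.087182, 0.074422), Y(Ω₂)=(0.011683, -0.124739)
  term(m=-1) = (-0.085530, 0.034698)   from Y*(Ω₁)=(-0.103250, 0.279979), Y(Ω₂)=(0.208265, 0.228683)
  term(m=+0) = (0.025181, 0.000000)   from Y*(Ω₁)=(0.118270, -0.000000), Y(Ω₂)=(0.212913, 0.000000)
  term(m=+1) = (-0.085530, -0.034698)   from Y*(Ω₁)=(0.103250, 0.279979), Y(Ω₂)=(-0.208265, 0.228683)
  term(m=+2) = (0.010302, 0.010005)   from Y*(Ω₁)=(0.087182, -0.074422), Y(Ω₂)=(0.011683, 0.124739)
  term(m=+3) = (-0.055269, -0.125580)   from Y*(Ω₁)=(0.286805, 0.160760), Y(Ω₂)=(-0.333388, -0.250987)
  term(m=+4) = (-0.000981, -0.033603)   from Y*(Ω₁)=(0.015729, -0.098985), Y(Ω₂)=(0.329577, -0.062284)
  term(m=+5) = (-0.020853, 0.056046)   from Y*(Ω₁)=(0.449880, -0.089193), Y(Ω₂)=(-0.068365, 0.111026)
Σ over m = (-0.279481, 0.000000); ×(4π/11) → (-0.319279, 0.000000). Real part: -0.319279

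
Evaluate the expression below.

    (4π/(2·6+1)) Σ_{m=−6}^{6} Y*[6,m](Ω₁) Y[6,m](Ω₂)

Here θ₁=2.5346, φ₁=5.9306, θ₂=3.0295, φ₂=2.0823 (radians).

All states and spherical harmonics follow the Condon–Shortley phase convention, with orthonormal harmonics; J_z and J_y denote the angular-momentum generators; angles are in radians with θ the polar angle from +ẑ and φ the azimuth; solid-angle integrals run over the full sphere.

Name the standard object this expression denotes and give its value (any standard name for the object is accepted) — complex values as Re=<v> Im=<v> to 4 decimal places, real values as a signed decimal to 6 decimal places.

This sum is the spherical-harmonic addition theorem: it equals the Legendre polynomial P_l(cos γ) of the angle γ between the two directions.
Addition theorem: P_6(cos γ) = (4π/13) Σ_m Y*_{lm}(Ω₁) Y_{lm}(Ω₂), m = −6…6:
  m=-6: (-0.00862 - 0.01423j) × (0.00000 + 0.00000j) = -0.00000 - 0.00000j  (running Σ = -0.00000 - 0.00000j)
  m=-5: (0.01585 + 0.08147j) × (0.00002 - 0.00002j) = 0.00000 + 0.00000j  (running Σ = 0.00000 + 0.00000j)
  m=-4: (0.03875 - 0.23939j) × (-0.00025 - 0.00049j) = -0.00013 + 0.00004j  (running Σ = -0.00012 + 0.00004j)
  m=-3: (-0.21546 + 0.38246j) × (-0.00712 - 0.00026j) = 0.00163 - 0.00267j  (running Σ = 0.00151 - 0.00262j)
  m=-2: (0.31278 - 0.26623j) × (-0.03269 + 0.05359j) = 0.00404 + 0.02547j  (running Σ = 0.00555 + 0.02284j)
  m=-1: (0.03977 - 0.01463j) × (0.16934 + 0.30168j) = 0.01115 + 0.00952j  (running Σ = 0.01670 + 0.03236j)
  m=0: (-0.41968 + 0.00000j) × (0.88721 + 0.00000j) = -0.37235 + 0.00000j  (running Σ = -0.35565 + 0.03236j)
  m=1: (-0.03977 - 0.01463j) × (-0.16934 + 0.30168j) = 0.01115 - 0.00952j  (running Σ = -0.34450 + 0.02284j)
  m=2: (0.31278 + 0.26623j) × (-0.03269 - 0.05359j) = 0.00404 - 0.02547j  (running Σ = -0.34046 - 0.00262j)
  m=3: (0.21546 + 0.38246j) × (0.00712 - 0.00026j) = 0.00163 + 0.00267j  (running Σ = -0.33882 + 0.00004j)
  m=4: (0.03875 + 0.23939j) × (-0.00025 + 0.00049j) = -0.00013 - 0.00004j  (running Σ = -0.33895 + 0.00000j)
  m=5: (-0.01585 + 0.08147j) × (-0.00002 - 0.00002j) = 0.00000 - 0.00000j  (running Σ = -0.33895 - 0.00000j)
  m=6: (-0.00862 + 0.01423j) × (0.00000 - 0.00000j) = -0.00000 + 0.00000j  (running Σ = -0.33895 - 0.00000j)
Total Σ_m = -0.33895 - 0.00000j. Multiply by 0.966644: -0.32764 - 0.00000j. P_6(cos γ) = -0.327642

Legendre polynomial (addition theorem), -0.327642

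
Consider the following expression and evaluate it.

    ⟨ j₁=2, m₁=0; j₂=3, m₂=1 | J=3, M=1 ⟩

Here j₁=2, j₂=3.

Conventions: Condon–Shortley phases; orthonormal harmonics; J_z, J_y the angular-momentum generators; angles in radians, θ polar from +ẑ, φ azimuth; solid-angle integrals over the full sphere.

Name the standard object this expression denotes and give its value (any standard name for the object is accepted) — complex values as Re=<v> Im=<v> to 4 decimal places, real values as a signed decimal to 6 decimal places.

This is a Clebsch–Gordan (vector-coupling) coefficient.
√[7·2!2!4!/9! · 2!2!4!2!4!2!] = √(256/15)
  +(−1)^0/∏(0,2,2,4,0,0)! = 1/96  (running 1/96)
  +(−1)^1/∏(1,1,1,3,1,1)! = -1/6  (running -5/32)
  +(−1)^2/∏(2,0,0,2,2,2)! = 1/16  (running -3/32)
⟨..|..⟩ = √(256/15)·(-3/32) = -0.387298

Clebsch–Gordan coefficient, −√(3/20) ≈ -0.387298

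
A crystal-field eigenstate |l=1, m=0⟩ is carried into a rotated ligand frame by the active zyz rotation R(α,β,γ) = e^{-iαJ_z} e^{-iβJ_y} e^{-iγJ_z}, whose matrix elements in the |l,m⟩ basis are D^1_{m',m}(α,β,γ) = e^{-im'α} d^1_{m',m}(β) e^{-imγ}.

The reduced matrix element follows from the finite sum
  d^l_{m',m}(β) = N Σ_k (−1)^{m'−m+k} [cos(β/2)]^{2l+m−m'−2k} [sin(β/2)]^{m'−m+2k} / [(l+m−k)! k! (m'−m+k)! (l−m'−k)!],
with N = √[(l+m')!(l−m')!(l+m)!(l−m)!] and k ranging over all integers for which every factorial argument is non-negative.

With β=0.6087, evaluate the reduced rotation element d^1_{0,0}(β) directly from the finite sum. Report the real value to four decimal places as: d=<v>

d=0.8204

d^1_{0,0}(β=0.6087) via the finite sum:
Half-angle: c=0.954042, s=0.299673. N=√(1·1·1·1)=1.000000
Admissible k: 0..1 (factorial args all ≥0)
  k=0: (−1)^0·1.0000/(1)·0.9540^2·0.2997^0 = +0.910196
  k=1: (−1)^1·1.0000/(1)·0.9540^0·0.2997^2 = -0.089804
d^1_{0,0}(0.6087) = +0.910196 -0.089804 = +0.820392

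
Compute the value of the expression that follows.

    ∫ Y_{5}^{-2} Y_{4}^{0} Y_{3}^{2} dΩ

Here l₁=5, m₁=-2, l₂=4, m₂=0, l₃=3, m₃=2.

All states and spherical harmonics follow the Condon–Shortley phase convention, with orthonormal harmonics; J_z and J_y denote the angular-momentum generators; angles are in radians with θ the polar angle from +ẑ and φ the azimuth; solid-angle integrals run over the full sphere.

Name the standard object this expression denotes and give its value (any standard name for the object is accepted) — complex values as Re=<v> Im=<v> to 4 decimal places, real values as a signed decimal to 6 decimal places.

This is a Gaunt coefficient — the integral of a triple product of spherical harmonics over the sphere.
Rules hold: Σm=0, L=12 even, 1≤3≤9.
N = 11·9·7 = 693
Δ = 6!·4!·2!/13! = 1/180180
Racah Σ t=2..4: t=2:+1/576 t=3:−1/144 t=4:+1/576 = -1/288
⇒ 3j(5 4 3; 0 0 0)² = 20/1001, sgn +1
Racah Σ t=3..4: t=3:−1/864 t=4:+1/576 = 1/1728
⇒ 3j(5 4 3; -2 0 2)² = 5/1287, sgn -1
4πI² = N·(3j₀)²·(3jₘ)² = 100/1859
I = -1·√(0.0537924/4π) = -0.06542675

Gaunt coefficient, -0.065427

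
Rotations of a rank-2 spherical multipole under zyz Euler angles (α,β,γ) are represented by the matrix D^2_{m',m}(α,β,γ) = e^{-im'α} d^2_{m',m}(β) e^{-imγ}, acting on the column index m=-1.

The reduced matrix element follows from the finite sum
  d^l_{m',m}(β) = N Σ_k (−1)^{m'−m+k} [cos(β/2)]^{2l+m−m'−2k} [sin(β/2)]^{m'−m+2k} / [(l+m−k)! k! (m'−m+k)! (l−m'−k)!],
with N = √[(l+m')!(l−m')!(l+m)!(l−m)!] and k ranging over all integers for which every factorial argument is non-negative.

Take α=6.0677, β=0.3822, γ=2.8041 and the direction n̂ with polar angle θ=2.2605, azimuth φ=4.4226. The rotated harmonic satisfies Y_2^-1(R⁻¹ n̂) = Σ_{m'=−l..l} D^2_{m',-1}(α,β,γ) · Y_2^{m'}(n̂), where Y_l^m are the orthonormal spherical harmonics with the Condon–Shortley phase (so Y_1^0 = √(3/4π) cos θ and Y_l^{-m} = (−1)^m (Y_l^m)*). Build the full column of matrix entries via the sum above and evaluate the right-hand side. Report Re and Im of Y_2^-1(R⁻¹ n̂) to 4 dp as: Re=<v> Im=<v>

Need the full column D^2_{m',-1} for m'=−2..2 at α=6.0677, β=0.3822, γ=2.8041.
cos(β/2)=0.981796, sin(β/2)=0.189939
d^2_{-2,-1}: single k=1 term ⇒ +0.359507;  D = -0.258478+0.249869i
d^2_{-1,-1}: k∈[0..1] ⇒ +0.929148 -0.104326 = +0.824822;  D = -0.701894+0.433216i
d^2_{0,-1}: k∈[0..1] ⇒ -0.440305 +0.016479 = -0.423825;  D = +0.399917-0.140338i
d^2_{1,-1}: k∈[0..1] ⇒ +0.104326 -0.001302 = +0.103024;  D = -0.102258+0.012539i
d^2_{2,-1}: single k=0 term ⇒ -0.013455;  D = +0.013397+0.001256i
Y_2^{m'}(θ=2.2605,φ=4.4226) and Σ D·Y over m':
  (-0.2585+0.2499i)·(-0.1923-0.1259i)  (-0.7019+0.4332i)·(+0.1084-0.3634i)  (+0.3999-0.1403i)·(+0.0677+0.0000i)  (-0.1023+0.0125i)·(-0.1084-0.3634i)  (+0.0134+0.0013i)·(-0.1923+0.1259i)
Y_2^-1(R⁻¹ n̂) = +0.202527+0.314248i

Re=0.2025 Im=0.3142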